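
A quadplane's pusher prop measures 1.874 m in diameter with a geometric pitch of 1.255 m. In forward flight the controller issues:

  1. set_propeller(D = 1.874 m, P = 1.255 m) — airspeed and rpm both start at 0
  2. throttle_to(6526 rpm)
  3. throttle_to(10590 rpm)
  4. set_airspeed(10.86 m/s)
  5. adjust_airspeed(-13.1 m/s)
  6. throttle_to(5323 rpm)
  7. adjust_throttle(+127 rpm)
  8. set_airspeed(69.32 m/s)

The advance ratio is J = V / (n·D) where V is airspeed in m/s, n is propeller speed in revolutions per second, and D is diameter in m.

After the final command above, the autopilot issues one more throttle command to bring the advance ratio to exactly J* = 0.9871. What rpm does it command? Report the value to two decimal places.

set_propeller: D = 1.874 m, P = 1.255 m (p = P/D = 0.669691); state ← (V=0, rpm=0)
throttle_to(6526): rpm ← 6526
throttle_to(10590): rpm ← 10590
set_airspeed(10.86): V ← 10.86 m/s
adjust_airspeed(-13.1): V ← 10.86 -13.1 = -2.24 m/s
throttle_to(5323): rpm ← 5323
adjust_throttle(+127): rpm ← 5323 +127 = 5450
set_airspeed(69.32): V ← 69.32 m/s
final state: V = 69.32 m/s, rpm = 5450 → n = rpm/60 = 90.833333 rev/s
target J* = 0.9871; solve J* = V/(n·D) for n: n = V/(J*·D) = 69.32/(0.9871 × 1.874) = 37.473807 rev/s
rpm = 60·n = 2248.428419

rpm = 2248.43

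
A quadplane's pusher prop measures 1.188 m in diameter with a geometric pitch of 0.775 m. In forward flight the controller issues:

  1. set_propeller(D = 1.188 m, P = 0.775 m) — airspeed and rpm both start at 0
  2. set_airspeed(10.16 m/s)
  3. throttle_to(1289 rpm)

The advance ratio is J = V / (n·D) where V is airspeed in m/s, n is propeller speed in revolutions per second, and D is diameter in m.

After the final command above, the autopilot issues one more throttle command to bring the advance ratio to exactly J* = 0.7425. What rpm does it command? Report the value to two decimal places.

rpm = 691.09

set_propeller: D = 1.188 m, P = 0.775 m (p = P/D = 0.652357); state ← (V=0, rpm=0)
set_airspeed(10.16): V ← 10.16 m/s
throttle_to(1289): rpm ← 1289
final state: V = 10.16 m/s, rpm = 1289 → n = rpm/60 = 21.483333 rev/s
target J* = 0.7425; solve J* = V/(n·D) for n: n = V/(J*·D) = 10.16/(0.7425 × 1.188) = 11.518099 rev/s
rpm = 60·n = 691.085944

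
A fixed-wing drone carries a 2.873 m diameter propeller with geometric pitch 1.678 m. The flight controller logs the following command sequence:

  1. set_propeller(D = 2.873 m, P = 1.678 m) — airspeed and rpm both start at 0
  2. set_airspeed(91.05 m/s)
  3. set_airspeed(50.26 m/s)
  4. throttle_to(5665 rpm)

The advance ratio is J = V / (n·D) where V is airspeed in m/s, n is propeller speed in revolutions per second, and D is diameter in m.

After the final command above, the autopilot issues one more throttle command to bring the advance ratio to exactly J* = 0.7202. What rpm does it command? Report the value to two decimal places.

set_propeller: D = 2.873 m, P = 1.678 m (p = P/D = 0.584058); state ← (V=0, rpm=0)
set_airspeed(91.05): V ← 91.05 m/s
set_airspeed(50.26): V ← 50.26 m/s
throttle_to(5665): rpm ← 5665
final state: V = 50.26 m/s, rpm = 5665 → n = rpm/60 = 94.416667 rev/s
target J* = 0.7202; solve J* = V/(n·D) for n: n = V/(J*·D) = 50.26/(0.7202 × 2.873) = 24.290348 rev/s
rpm = 60·n = 1457.420895

rpm = 1457.42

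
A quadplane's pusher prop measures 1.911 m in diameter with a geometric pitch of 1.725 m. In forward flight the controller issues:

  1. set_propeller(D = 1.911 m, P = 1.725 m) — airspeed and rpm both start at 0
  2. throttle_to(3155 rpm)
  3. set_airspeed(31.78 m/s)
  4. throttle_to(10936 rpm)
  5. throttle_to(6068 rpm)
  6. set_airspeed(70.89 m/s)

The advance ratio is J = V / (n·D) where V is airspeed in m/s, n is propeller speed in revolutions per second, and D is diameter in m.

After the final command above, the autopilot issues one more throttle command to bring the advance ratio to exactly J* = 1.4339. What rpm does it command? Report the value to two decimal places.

set_propeller: D = 1.911 m, P = 1.725 m (p = P/D = 0.902669); state ← (V=0, rpm=0)
throttle_to(3155): rpm ← 3155
set_airspeed(31.78): V ← 31.78 m/s
throttle_to(10936): rpm ← 10936
throttle_to(6068): rpm ← 6068
set_airspeed(70.89): V ← 70.89 m/s
final state: V = 70.89 m/s, rpm = 6068 → n = rpm/60 = 101.133333 rev/s
target J* = 1.4339; solve J* = V/(n·D) for n: n = V/(J*·D) = 70.89/(1.4339 × 1.911) = 25.870536 rev/s
rpm = 60·n = 1552.232152

rpm = 1552.23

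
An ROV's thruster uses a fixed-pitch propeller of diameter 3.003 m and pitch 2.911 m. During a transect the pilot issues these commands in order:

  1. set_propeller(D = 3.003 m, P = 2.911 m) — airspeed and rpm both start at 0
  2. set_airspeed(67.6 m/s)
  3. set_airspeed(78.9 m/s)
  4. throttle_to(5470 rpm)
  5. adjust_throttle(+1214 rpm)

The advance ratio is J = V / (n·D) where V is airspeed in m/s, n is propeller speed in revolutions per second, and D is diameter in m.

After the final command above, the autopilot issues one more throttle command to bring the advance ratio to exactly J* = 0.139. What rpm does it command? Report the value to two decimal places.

rpm = 11341.18

set_propeller: D = 3.003 m, P = 2.911 m (p = P/D = 0.969364); state ← (V=0, rpm=0)
set_airspeed(67.6): V ← 67.6 m/s
set_airspeed(78.9): V ← 78.9 m/s
throttle_to(5470): rpm ← 5470
adjust_throttle(+1214): rpm ← 5470 +1214 = 6684
final state: V = 78.9 m/s, rpm = 6684 → n = rpm/60 = 111.400000 rev/s
target J* = 0.139; solve J* = V/(n·D) for n: n = V/(J*·D) = 78.9/(0.139 × 3.003) = 189.019613 rev/s
rpm = 60·n = 11341.176809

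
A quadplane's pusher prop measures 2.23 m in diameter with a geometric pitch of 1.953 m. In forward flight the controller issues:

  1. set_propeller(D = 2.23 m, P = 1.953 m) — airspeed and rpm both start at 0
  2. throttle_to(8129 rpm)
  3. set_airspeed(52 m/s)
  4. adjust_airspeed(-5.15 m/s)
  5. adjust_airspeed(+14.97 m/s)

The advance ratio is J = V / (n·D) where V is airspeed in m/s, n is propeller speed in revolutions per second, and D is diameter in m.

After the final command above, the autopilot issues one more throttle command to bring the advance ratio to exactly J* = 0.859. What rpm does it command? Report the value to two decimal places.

set_propeller: D = 2.23 m, P = 1.953 m (p = P/D = 0.875785); state ← (V=0, rpm=0)
throttle_to(8129): rpm ← 8129
set_airspeed(52): V ← 52 m/s
adjust_airspeed(-5.15): V ← 52 -5.15 = 46.85 m/s
adjust_airspeed(+14.97): V ← 46.85 +14.97 = 61.82 m/s
final state: V = 61.82 m/s, rpm = 8129 → n = rpm/60 = 135.483333 rev/s
target J* = 0.859; solve J* = V/(n·D) for n: n = V/(J*·D) = 61.82/(0.859 × 2.23) = 32.272378 rev/s
rpm = 60·n = 1936.342707

rpm = 1936.34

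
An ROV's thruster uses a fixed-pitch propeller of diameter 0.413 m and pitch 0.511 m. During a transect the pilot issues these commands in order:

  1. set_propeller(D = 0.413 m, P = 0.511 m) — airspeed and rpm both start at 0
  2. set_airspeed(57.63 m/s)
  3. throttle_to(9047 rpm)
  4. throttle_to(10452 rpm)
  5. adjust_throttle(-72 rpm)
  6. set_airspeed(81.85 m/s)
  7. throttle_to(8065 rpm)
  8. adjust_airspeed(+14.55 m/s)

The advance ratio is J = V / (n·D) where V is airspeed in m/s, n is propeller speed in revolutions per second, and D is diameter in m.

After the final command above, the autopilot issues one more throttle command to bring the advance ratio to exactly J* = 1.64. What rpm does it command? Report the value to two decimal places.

rpm = 8539.54

set_propeller: D = 0.413 m, P = 0.511 m (p = P/D = 1.237288); state ← (V=0, rpm=0)
set_airspeed(57.63): V ← 57.63 m/s
throttle_to(9047): rpm ← 9047
throttle_to(10452): rpm ← 10452
adjust_throttle(-72): rpm ← 10452 -72 = 10380
set_airspeed(81.85): V ← 81.85 m/s
throttle_to(8065): rpm ← 8065
adjust_airspeed(+14.55): V ← 81.85 +14.55 = 96.4 m/s
final state: V = 96.4 m/s, rpm = 8065 → n = rpm/60 = 134.416667 rev/s
target J* = 1.64; solve J* = V/(n·D) for n: n = V/(J*·D) = 96.4/(1.64 × 0.413) = 142.325636 rev/s
rpm = 60·n = 8539.538180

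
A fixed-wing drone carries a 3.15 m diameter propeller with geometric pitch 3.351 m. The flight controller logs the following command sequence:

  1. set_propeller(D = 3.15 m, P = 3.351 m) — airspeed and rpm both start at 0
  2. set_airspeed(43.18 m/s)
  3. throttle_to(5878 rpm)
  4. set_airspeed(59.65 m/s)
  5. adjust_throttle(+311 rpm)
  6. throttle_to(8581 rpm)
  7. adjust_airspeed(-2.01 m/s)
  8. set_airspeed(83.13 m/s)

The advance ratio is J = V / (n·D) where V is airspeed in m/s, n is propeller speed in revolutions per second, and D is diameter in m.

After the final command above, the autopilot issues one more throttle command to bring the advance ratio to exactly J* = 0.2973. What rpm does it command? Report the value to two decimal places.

rpm = 5326.03

set_propeller: D = 3.15 m, P = 3.351 m (p = P/D = 1.063810); state ← (V=0, rpm=0)
set_airspeed(43.18): V ← 43.18 m/s
throttle_to(5878): rpm ← 5878
set_airspeed(59.65): V ← 59.65 m/s
adjust_throttle(+311): rpm ← 5878 +311 = 6189
throttle_to(8581): rpm ← 8581
adjust_airspeed(-2.01): V ← 59.65 -2.01 = 57.64 m/s
set_airspeed(83.13): V ← 83.13 m/s
final state: V = 83.13 m/s, rpm = 8581 → n = rpm/60 = 143.016667 rev/s
target J* = 0.2973; solve J* = V/(n·D) for n: n = V/(J*·D) = 83.13/(0.2973 × 3.15) = 88.767158 rev/s
rpm = 60·n = 5326.029504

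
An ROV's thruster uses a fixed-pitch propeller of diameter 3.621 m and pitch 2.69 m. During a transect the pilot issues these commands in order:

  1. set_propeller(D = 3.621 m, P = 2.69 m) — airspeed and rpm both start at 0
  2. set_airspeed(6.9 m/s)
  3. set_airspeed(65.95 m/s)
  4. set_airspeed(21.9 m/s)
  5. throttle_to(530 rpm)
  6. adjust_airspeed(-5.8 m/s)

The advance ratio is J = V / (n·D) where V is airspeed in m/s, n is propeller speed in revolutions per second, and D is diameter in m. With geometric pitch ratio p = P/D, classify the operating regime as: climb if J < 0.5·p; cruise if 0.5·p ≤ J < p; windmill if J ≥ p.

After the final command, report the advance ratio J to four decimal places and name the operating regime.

J = 0.5034, regime = cruise

set_propeller: D = 3.621 m, P = 2.69 m (p = P/D = 0.742889); state ← (V=0, rpm=0)
set_airspeed(6.9): V ← 6.9 m/s
set_airspeed(65.95): V ← 65.95 m/s
set_airspeed(21.9): V ← 21.9 m/s
throttle_to(530): rpm ← 530
adjust_airspeed(-5.8): V ← 21.9 -5.8 = 16.1 m/s
final state: V = 16.1 m/s, rpm = 530 → n = rpm/60 = 8.833333 rev/s
J = V / (n·D) = 16.1 / (8.833333 × 3.621) = 0.503353
regime bands: climb J<0.3714 | cruise [0.3714, 0.7429) | windmill J≥0.7429
J = 0.5034 → cruise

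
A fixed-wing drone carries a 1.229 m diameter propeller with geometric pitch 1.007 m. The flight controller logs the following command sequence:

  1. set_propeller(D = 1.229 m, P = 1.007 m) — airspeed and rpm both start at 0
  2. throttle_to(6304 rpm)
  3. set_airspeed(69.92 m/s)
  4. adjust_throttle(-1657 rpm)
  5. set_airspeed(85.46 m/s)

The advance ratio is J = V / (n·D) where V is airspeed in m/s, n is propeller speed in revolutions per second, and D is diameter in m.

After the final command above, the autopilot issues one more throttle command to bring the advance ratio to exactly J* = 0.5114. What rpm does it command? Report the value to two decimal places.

set_propeller: D = 1.229 m, P = 1.007 m (p = P/D = 0.819365); state ← (V=0, rpm=0)
throttle_to(6304): rpm ← 6304
set_airspeed(69.92): V ← 69.92 m/s
adjust_throttle(-1657): rpm ← 6304 -1657 = 4647
set_airspeed(85.46): V ← 85.46 m/s
final state: V = 85.46 m/s, rpm = 4647 → n = rpm/60 = 77.450000 rev/s
target J* = 0.5114; solve J* = V/(n·D) for n: n = V/(J*·D) = 85.46/(0.5114 × 1.229) = 135.972249 rev/s
rpm = 60·n = 8158.334959

rpm = 8158.33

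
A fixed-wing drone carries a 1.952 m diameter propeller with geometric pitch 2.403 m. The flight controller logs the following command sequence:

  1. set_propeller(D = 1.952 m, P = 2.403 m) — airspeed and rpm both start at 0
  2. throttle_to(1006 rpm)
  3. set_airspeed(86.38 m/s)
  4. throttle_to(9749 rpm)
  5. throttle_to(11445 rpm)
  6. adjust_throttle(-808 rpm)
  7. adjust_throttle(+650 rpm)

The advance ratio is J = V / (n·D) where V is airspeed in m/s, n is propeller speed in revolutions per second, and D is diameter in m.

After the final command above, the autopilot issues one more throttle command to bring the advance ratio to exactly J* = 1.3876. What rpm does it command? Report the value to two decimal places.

set_propeller: D = 1.952 m, P = 2.403 m (p = P/D = 1.231045); state ← (V=0, rpm=0)
throttle_to(1006): rpm ← 1006
set_airspeed(86.38): V ← 86.38 m/s
throttle_to(9749): rpm ← 9749
throttle_to(11445): rpm ← 11445
adjust_throttle(-808): rpm ← 11445 -808 = 10637
adjust_throttle(+650): rpm ← 10637 +650 = 11287
final state: V = 86.38 m/s, rpm = 11287 → n = rpm/60 = 188.116667 rev/s
target J* = 1.3876; solve J* = V/(n·D) for n: n = V/(J*·D) = 86.38/(1.3876 × 1.952) = 31.891070 rev/s
rpm = 60·n = 1913.464219

rpm = 1913.46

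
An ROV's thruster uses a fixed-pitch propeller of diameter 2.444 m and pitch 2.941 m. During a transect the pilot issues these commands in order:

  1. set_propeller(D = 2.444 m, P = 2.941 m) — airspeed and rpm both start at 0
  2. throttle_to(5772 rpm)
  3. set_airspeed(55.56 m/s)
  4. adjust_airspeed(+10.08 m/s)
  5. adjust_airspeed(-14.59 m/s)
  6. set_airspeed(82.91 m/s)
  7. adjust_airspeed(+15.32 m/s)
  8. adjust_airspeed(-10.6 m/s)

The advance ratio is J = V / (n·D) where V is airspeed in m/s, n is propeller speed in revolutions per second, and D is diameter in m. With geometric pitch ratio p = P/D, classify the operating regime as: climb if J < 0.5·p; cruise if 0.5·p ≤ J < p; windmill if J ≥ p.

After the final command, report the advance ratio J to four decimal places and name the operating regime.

set_propeller: D = 2.444 m, P = 2.941 m (p = P/D = 1.203355); state ← (V=0, rpm=0)
throttle_to(5772): rpm ← 5772
set_airspeed(55.56): V ← 55.56 m/s
adjust_airspeed(+10.08): V ← 55.56 +10.08 = 65.64 m/s
adjust_airspeed(-14.59): V ← 65.64 -14.59 = 51.05 m/s
set_airspeed(82.91): V ← 82.91 m/s
adjust_airspeed(+15.32): V ← 82.91 +15.32 = 98.23 m/s
adjust_airspeed(-10.6): V ← 98.23 -10.6 = 87.63 m/s
final state: V = 87.63 m/s, rpm = 5772 → n = rpm/60 = 96.200000 rev/s
J = V / (n·D) = 87.63 / (96.200000 × 2.444) = 0.372715
regime bands: climb J<0.6017 | cruise [0.6017, 1.2034) | windmill J≥1.2034
J = 0.3727 → climb

J = 0.3727, regime = climb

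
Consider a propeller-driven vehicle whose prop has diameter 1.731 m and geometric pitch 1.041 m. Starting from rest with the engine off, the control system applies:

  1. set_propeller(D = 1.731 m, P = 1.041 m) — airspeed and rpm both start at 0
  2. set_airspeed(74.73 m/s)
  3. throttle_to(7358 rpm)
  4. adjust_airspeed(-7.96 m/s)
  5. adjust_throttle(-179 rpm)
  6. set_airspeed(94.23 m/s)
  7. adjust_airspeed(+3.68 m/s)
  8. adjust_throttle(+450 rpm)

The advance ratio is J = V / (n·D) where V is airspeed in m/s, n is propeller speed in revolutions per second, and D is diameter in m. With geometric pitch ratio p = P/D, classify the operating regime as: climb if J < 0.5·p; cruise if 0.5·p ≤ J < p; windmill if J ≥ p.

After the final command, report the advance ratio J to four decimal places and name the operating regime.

J = 0.4449, regime = cruise

set_propeller: D = 1.731 m, P = 1.041 m (p = P/D = 0.601386); state ← (V=0, rpm=0)
set_airspeed(74.73): V ← 74.73 m/s
throttle_to(7358): rpm ← 7358
adjust_airspeed(-7.96): V ← 74.73 -7.96 = 66.77 m/s
adjust_throttle(-179): rpm ← 7358 -179 = 7179
set_airspeed(94.23): V ← 94.23 m/s
adjust_airspeed(+3.68): V ← 94.23 +3.68 = 97.91 m/s
adjust_throttle(+450): rpm ← 7179 +450 = 7629
final state: V = 97.91 m/s, rpm = 7629 → n = rpm/60 = 127.150000 rev/s
J = V / (n·D) = 97.91 / (127.150000 × 1.731) = 0.444850
regime bands: climb J<0.3007 | cruise [0.3007, 0.6014) | windmill J≥0.6014
J = 0.4449 → cruise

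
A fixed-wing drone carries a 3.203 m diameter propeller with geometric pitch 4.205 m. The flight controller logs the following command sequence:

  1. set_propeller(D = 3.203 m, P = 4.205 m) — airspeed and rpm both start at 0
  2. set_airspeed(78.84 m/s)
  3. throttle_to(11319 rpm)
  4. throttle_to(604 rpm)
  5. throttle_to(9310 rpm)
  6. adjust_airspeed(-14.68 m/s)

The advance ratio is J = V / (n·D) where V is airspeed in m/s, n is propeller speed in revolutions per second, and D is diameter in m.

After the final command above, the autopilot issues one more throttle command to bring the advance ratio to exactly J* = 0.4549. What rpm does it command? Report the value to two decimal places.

set_propeller: D = 3.203 m, P = 4.205 m (p = P/D = 1.312832); state ← (V=0, rpm=0)
set_airspeed(78.84): V ← 78.84 m/s
throttle_to(11319): rpm ← 11319
throttle_to(604): rpm ← 604
throttle_to(9310): rpm ← 9310
adjust_airspeed(-14.68): V ← 78.84 -14.68 = 64.16 m/s
final state: V = 64.16 m/s, rpm = 9310 → n = rpm/60 = 155.166667 rev/s
target J* = 0.4549; solve J* = V/(n·D) for n: n = V/(J*·D) = 64.16/(0.4549 × 3.203) = 44.034339 rev/s
rpm = 60·n = 2642.060329

rpm = 2642.06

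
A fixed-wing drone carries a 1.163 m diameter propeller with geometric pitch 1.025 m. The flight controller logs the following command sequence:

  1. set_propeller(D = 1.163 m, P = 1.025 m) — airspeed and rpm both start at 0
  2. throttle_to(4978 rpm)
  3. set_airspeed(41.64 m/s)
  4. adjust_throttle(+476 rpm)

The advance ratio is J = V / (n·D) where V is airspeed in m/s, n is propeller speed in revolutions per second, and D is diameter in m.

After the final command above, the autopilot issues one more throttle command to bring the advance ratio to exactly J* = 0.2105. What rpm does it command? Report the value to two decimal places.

set_propeller: D = 1.163 m, P = 1.025 m (p = P/D = 0.881341); state ← (V=0, rpm=0)
throttle_to(4978): rpm ← 4978
set_airspeed(41.64): V ← 41.64 m/s
adjust_throttle(+476): rpm ← 4978 +476 = 5454
final state: V = 41.64 m/s, rpm = 5454 → n = rpm/60 = 90.900000 rev/s
target J* = 0.2105; solve J* = V/(n·D) for n: n = V/(J*·D) = 41.64/(0.2105 × 1.163) = 170.090049 rev/s
rpm = 60·n = 10205.402932

rpm = 10205.40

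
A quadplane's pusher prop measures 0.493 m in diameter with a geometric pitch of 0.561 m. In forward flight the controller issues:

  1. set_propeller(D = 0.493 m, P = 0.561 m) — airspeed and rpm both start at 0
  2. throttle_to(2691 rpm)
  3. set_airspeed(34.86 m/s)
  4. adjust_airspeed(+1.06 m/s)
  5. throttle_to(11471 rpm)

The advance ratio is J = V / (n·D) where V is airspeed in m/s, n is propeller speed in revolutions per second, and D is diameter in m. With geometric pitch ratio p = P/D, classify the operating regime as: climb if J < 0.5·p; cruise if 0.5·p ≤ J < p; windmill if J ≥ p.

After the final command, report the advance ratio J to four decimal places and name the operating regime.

J = 0.3811, regime = climb

set_propeller: D = 0.493 m, P = 0.561 m (p = P/D = 1.137931); state ← (V=0, rpm=0)
throttle_to(2691): rpm ← 2691
set_airspeed(34.86): V ← 34.86 m/s
adjust_airspeed(+1.06): V ← 34.86 +1.06 = 35.92 m/s
throttle_to(11471): rpm ← 11471
final state: V = 35.92 m/s, rpm = 11471 → n = rpm/60 = 191.183333 rev/s
J = V / (n·D) = 35.92 / (191.183333 × 0.493) = 0.381100
regime bands: climb J<0.5690 | cruise [0.5690, 1.1379) | windmill J≥1.1379
J = 0.3811 → climb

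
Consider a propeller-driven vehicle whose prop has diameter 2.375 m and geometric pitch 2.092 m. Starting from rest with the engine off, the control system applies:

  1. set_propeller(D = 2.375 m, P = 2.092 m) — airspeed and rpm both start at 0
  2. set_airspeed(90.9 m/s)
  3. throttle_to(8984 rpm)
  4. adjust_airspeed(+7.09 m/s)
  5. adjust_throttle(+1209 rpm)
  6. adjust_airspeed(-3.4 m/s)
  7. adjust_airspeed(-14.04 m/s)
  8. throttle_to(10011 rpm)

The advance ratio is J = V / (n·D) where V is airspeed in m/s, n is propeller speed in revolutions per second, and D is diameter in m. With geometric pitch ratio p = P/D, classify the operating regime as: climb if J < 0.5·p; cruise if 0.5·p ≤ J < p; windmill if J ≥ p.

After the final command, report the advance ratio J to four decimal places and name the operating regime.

J = 0.2033, regime = climb

set_propeller: D = 2.375 m, P = 2.092 m (p = P/D = 0.880842); state ← (V=0, rpm=0)
set_airspeed(90.9): V ← 90.9 m/s
throttle_to(8984): rpm ← 8984
adjust_airspeed(+7.09): V ← 90.9 +7.09 = 97.99 m/s
adjust_throttle(+1209): rpm ← 8984 +1209 = 10193
adjust_airspeed(-3.4): V ← 97.99 -3.4 = 94.59 m/s
adjust_airspeed(-14.04): V ← 94.59 -14.04 = 80.55 m/s
throttle_to(10011): rpm ← 10011
final state: V = 80.55 m/s, rpm = 10011 → n = rpm/60 = 166.850000 rev/s
J = V / (n·D) = 80.55 / (166.850000 × 2.375) = 0.203271
regime bands: climb J<0.4404 | cruise [0.4404, 0.8808) | windmill J≥0.8808
J = 0.2033 → climb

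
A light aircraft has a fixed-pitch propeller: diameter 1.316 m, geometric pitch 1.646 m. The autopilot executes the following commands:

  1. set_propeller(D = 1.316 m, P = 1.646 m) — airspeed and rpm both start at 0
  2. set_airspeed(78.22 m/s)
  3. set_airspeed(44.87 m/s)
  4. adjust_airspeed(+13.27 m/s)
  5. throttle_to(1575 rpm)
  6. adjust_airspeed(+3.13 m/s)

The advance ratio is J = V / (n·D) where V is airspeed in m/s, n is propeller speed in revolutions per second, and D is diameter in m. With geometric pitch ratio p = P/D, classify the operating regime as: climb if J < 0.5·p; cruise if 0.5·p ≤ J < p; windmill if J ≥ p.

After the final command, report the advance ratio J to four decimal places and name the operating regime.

set_propeller: D = 1.316 m, P = 1.646 m (p = P/D = 1.250760); state ← (V=0, rpm=0)
set_airspeed(78.22): V ← 78.22 m/s
set_airspeed(44.87): V ← 44.87 m/s
adjust_airspeed(+13.27): V ← 44.87 +13.27 = 58.14 m/s
throttle_to(1575): rpm ← 1575
adjust_airspeed(+3.13): V ← 58.14 +3.13 = 61.27 m/s
final state: V = 61.27 m/s, rpm = 1575 → n = rpm/60 = 26.250000 rev/s
J = V / (n·D) = 61.27 / (26.250000 × 1.316) = 1.773629
regime bands: climb J<0.6254 | cruise [0.6254, 1.2508) | windmill J≥1.2508
J = 1.7736 → windmill

J = 1.7736, regime = windmill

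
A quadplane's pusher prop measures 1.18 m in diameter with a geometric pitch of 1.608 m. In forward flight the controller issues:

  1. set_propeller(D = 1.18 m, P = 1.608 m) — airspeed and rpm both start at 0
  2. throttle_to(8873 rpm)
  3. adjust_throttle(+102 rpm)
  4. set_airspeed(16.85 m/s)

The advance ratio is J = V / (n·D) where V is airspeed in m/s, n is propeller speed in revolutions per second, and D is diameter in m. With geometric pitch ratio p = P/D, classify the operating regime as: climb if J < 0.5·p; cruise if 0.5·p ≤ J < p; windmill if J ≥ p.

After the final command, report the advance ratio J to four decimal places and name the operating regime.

J = 0.0955, regime = climb

set_propeller: D = 1.18 m, P = 1.608 m (p = P/D = 1.362712); state ← (V=0, rpm=0)
throttle_to(8873): rpm ← 8873
adjust_throttle(+102): rpm ← 8873 +102 = 8975
set_airspeed(16.85): V ← 16.85 m/s
final state: V = 16.85 m/s, rpm = 8975 → n = rpm/60 = 149.583333 rev/s
J = V / (n·D) = 16.85 / (149.583333 × 1.18) = 0.095463
regime bands: climb J<0.6814 | cruise [0.6814, 1.3627) | windmill J≥1.3627
J = 0.0955 → climb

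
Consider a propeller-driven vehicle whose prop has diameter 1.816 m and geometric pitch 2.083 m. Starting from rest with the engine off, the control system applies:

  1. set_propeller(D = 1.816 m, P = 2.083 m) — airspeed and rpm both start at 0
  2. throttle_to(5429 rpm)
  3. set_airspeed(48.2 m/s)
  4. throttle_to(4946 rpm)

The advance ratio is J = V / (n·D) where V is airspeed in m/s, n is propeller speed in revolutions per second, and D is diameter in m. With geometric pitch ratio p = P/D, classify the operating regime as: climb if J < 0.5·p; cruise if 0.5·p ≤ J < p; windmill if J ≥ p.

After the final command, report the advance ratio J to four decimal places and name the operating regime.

set_propeller: D = 1.816 m, P = 2.083 m (p = P/D = 1.147026); state ← (V=0, rpm=0)
throttle_to(5429): rpm ← 5429
set_airspeed(48.2): V ← 48.2 m/s
throttle_to(4946): rpm ← 4946
final state: V = 48.2 m/s, rpm = 4946 → n = rpm/60 = 82.433333 rev/s
J = V / (n·D) = 48.2 / (82.433333 × 1.816) = 0.321980
regime bands: climb J<0.5735 | cruise [0.5735, 1.1470) | windmill J≥1.1470
J = 0.3220 → climb

J = 0.3220, regime = climb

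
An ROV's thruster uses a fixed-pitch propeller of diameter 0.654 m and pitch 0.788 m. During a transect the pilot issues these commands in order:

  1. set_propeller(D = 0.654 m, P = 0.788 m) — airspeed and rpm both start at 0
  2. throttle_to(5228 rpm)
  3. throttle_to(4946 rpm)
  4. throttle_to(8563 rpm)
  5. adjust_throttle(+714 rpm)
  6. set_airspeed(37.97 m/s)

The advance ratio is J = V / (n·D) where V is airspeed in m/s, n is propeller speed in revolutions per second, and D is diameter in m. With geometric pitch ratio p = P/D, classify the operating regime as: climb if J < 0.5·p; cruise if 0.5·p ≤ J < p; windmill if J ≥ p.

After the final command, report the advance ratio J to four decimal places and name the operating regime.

set_propeller: D = 0.654 m, P = 0.788 m (p = P/D = 1.204893); state ← (V=0, rpm=0)
throttle_to(5228): rpm ← 5228
throttle_to(4946): rpm ← 4946
throttle_to(8563): rpm ← 8563
adjust_throttle(+714): rpm ← 8563 +714 = 9277
set_airspeed(37.97): V ← 37.97 m/s
final state: V = 37.97 m/s, rpm = 9277 → n = rpm/60 = 154.616667 rev/s
J = V / (n·D) = 37.97 / (154.616667 × 0.654) = 0.375497
regime bands: climb J<0.6024 | cruise [0.6024, 1.2049) | windmill J≥1.2049
J = 0.3755 → climb

J = 0.3755, regime = climb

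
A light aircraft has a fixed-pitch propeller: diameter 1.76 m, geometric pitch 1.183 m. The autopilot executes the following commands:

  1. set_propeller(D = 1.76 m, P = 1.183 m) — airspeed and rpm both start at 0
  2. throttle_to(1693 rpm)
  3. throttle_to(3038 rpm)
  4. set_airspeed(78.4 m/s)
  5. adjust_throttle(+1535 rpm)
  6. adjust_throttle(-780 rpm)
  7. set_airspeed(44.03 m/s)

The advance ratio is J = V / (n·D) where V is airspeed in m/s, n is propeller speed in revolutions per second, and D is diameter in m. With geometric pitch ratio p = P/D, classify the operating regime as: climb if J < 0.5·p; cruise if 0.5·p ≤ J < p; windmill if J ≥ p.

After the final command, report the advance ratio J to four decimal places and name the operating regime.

set_propeller: D = 1.76 m, P = 1.183 m (p = P/D = 0.672159); state ← (V=0, rpm=0)
throttle_to(1693): rpm ← 1693
throttle_to(3038): rpm ← 3038
set_airspeed(78.4): V ← 78.4 m/s
adjust_throttle(+1535): rpm ← 3038 +1535 = 4573
adjust_throttle(-780): rpm ← 4573 -780 = 3793
set_airspeed(44.03): V ← 44.03 m/s
final state: V = 44.03 m/s, rpm = 3793 → n = rpm/60 = 63.216667 rev/s
J = V / (n·D) = 44.03 / (63.216667 × 1.76) = 0.395735
regime bands: climb J<0.3361 | cruise [0.3361, 0.6722) | windmill J≥0.6722
J = 0.3957 → cruise

J = 0.3957, regime = cruise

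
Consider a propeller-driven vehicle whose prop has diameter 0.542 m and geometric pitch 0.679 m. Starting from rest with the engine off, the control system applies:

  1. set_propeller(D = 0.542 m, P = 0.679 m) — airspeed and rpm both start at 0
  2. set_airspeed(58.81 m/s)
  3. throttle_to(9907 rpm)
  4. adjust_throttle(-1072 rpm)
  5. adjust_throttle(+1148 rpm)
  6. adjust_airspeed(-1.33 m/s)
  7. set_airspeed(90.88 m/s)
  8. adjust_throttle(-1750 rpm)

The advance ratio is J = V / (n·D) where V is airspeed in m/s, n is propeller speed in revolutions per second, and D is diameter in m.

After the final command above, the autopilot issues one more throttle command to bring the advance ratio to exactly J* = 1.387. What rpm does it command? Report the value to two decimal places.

set_propeller: D = 0.542 m, P = 0.679 m (p = P/D = 1.252768); state ← (V=0, rpm=0)
set_airspeed(58.81): V ← 58.81 m/s
throttle_to(9907): rpm ← 9907
adjust_throttle(-1072): rpm ← 9907 -1072 = 8835
adjust_throttle(+1148): rpm ← 8835 +1148 = 9983
adjust_airspeed(-1.33): V ← 58.81 -1.33 = 57.48 m/s
set_airspeed(90.88): V ← 90.88 m/s
adjust_throttle(-1750): rpm ← 9983 -1750 = 8233
final state: V = 90.88 m/s, rpm = 8233 → n = rpm/60 = 137.216667 rev/s
target J* = 1.387; solve J* = V/(n·D) for n: n = V/(J*·D) = 90.88/(1.387 × 0.542) = 120.890610 rev/s
rpm = 60·n = 7253.436630

rpm = 7253.44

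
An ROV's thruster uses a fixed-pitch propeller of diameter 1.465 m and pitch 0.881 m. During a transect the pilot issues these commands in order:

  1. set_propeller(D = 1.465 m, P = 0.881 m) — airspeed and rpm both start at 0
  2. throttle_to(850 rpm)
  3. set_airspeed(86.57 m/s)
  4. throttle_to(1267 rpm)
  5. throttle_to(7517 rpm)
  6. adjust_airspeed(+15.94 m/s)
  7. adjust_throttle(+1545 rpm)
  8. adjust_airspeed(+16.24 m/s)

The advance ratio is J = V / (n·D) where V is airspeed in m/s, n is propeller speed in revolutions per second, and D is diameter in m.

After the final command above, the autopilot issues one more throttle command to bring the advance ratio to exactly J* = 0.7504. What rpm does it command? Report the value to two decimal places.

set_propeller: D = 1.465 m, P = 0.881 m (p = P/D = 0.601365); state ← (V=0, rpm=0)
throttle_to(850): rpm ← 850
set_airspeed(86.57): V ← 86.57 m/s
throttle_to(1267): rpm ← 1267
throttle_to(7517): rpm ← 7517
adjust_airspeed(+15.94): V ← 86.57 +15.94 = 102.51 m/s
adjust_throttle(+1545): rpm ← 7517 +1545 = 9062
adjust_airspeed(+16.24): V ← 102.51 +16.24 = 118.75 m/s
final state: V = 118.75 m/s, rpm = 9062 → n = rpm/60 = 151.033333 rev/s
target J* = 0.7504; solve J* = V/(n·D) for n: n = V/(J*·D) = 118.75/(0.7504 × 1.465) = 108.019750 rev/s
rpm = 60·n = 6481.185006

rpm = 6481.19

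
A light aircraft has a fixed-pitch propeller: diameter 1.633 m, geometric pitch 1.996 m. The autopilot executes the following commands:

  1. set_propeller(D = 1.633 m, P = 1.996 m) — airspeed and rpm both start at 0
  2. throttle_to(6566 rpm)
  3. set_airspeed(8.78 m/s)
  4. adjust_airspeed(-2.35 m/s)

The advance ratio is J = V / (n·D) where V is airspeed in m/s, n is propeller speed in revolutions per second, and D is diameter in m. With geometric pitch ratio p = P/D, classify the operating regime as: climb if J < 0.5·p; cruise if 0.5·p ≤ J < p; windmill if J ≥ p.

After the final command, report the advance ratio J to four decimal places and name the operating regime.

set_propeller: D = 1.633 m, P = 1.996 m (p = P/D = 1.222290); state ← (V=0, rpm=0)
throttle_to(6566): rpm ← 6566
set_airspeed(8.78): V ← 8.78 m/s
adjust_airspeed(-2.35): V ← 8.78 -2.35 = 6.43 m/s
final state: V = 6.43 m/s, rpm = 6566 → n = rpm/60 = 109.433333 rev/s
J = V / (n·D) = 6.43 / (109.433333 × 1.633) = 0.035981
regime bands: climb J<0.6111 | cruise [0.6111, 1.2223) | windmill J≥1.2223
J = 0.0360 → climb

J = 0.0360, regime = climb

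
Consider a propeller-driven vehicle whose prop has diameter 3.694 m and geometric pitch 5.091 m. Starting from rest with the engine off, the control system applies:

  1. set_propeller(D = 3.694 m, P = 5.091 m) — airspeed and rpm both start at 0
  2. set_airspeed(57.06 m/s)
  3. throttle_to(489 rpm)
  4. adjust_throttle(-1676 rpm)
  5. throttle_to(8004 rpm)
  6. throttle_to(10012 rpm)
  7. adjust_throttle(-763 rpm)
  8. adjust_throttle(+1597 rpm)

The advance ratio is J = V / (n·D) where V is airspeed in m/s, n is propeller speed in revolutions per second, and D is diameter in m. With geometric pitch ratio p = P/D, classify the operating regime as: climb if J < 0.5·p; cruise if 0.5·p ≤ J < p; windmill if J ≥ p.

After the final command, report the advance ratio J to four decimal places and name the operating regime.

set_propeller: D = 3.694 m, P = 5.091 m (p = P/D = 1.378181); state ← (V=0, rpm=0)
set_airspeed(57.06): V ← 57.06 m/s
throttle_to(489): rpm ← 489
adjust_throttle(-1676): rpm ← 489 -1676 = -1187
throttle_to(8004): rpm ← 8004
throttle_to(10012): rpm ← 10012
adjust_throttle(-763): rpm ← 10012 -763 = 9249
adjust_throttle(+1597): rpm ← 9249 +1597 = 10846
final state: V = 57.06 m/s, rpm = 10846 → n = rpm/60 = 180.766667 rev/s
J = V / (n·D) = 57.06 / (180.766667 × 3.694) = 0.085451
regime bands: climb J<0.6891 | cruise [0.6891, 1.3782) | windmill J≥1.3782
J = 0.0855 → climb

J = 0.0855, regime = climb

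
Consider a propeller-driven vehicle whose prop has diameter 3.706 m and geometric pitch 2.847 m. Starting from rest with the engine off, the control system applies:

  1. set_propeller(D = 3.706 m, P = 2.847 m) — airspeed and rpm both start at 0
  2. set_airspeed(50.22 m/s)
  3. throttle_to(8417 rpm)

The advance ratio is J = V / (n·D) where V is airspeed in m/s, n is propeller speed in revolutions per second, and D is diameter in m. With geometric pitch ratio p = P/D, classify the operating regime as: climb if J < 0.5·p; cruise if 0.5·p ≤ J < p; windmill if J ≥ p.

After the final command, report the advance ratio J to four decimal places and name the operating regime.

J = 0.0966, regime = climb

set_propeller: D = 3.706 m, P = 2.847 m (p = P/D = 0.768214); state ← (V=0, rpm=0)
set_airspeed(50.22): V ← 50.22 m/s
throttle_to(8417): rpm ← 8417
final state: V = 50.22 m/s, rpm = 8417 → n = rpm/60 = 140.283333 rev/s
J = V / (n·D) = 50.22 / (140.283333 × 3.706) = 0.096597
regime bands: climb J<0.3841 | cruise [0.3841, 0.7682) | windmill J≥0.7682
J = 0.0966 → climb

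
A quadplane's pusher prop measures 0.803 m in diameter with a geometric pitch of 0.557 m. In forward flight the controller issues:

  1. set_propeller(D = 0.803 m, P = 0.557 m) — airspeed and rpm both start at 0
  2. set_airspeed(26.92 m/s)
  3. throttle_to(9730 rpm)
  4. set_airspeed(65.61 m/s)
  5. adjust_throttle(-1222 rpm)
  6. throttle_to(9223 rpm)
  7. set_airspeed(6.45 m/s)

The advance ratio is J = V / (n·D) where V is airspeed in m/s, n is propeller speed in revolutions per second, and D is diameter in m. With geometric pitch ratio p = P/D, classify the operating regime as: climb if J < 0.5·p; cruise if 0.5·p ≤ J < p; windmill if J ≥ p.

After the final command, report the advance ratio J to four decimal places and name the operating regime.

set_propeller: D = 0.803 m, P = 0.557 m (p = P/D = 0.693649); state ← (V=0, rpm=0)
set_airspeed(26.92): V ← 26.92 m/s
throttle_to(9730): rpm ← 9730
set_airspeed(65.61): V ← 65.61 m/s
adjust_throttle(-1222): rpm ← 9730 -1222 = 8508
throttle_to(9223): rpm ← 9223
set_airspeed(6.45): V ← 6.45 m/s
final state: V = 6.45 m/s, rpm = 9223 → n = rpm/60 = 153.716667 rev/s
J = V / (n·D) = 6.45 / (153.716667 × 0.803) = 0.052254
regime bands: climb J<0.3468 | cruise [0.3468, 0.6936) | windmill J≥0.6936
J = 0.0523 → climb

J = 0.0523, regime = climb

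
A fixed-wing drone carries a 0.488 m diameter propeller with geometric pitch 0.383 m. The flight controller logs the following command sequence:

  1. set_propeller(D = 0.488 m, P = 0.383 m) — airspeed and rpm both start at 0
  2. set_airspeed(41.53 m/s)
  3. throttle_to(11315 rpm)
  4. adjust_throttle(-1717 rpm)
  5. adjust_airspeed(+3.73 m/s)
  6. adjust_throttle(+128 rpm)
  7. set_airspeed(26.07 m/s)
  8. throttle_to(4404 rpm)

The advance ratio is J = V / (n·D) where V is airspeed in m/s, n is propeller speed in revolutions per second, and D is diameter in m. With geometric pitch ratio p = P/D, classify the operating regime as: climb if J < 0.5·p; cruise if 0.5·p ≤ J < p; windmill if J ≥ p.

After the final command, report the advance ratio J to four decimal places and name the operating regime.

set_propeller: D = 0.488 m, P = 0.383 m (p = P/D = 0.784836); state ← (V=0, rpm=0)
set_airspeed(41.53): V ← 41.53 m/s
throttle_to(11315): rpm ← 11315
adjust_throttle(-1717): rpm ← 11315 -1717 = 9598
adjust_airspeed(+3.73): V ← 41.53 +3.73 = 45.26 m/s
adjust_throttle(+128): rpm ← 9598 +128 = 9726
set_airspeed(26.07): V ← 26.07 m/s
throttle_to(4404): rpm ← 4404
final state: V = 26.07 m/s, rpm = 4404 → n = rpm/60 = 73.400000 rev/s
J = V / (n·D) = 26.07 / (73.400000 × 0.488) = 0.727822
regime bands: climb J<0.3924 | cruise [0.3924, 0.7848) | windmill J≥0.7848
J = 0.7278 → cruise

J = 0.7278, regime = cruise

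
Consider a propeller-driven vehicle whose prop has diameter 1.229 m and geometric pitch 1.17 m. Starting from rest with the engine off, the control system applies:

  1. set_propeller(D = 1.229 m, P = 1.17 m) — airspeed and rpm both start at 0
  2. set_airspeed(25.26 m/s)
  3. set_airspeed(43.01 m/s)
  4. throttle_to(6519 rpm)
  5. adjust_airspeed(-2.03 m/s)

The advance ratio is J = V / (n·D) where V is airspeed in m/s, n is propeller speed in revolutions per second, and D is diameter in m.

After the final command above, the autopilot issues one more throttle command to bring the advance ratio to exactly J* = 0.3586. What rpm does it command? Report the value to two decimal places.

set_propeller: D = 1.229 m, P = 1.17 m (p = P/D = 0.951993); state ← (V=0, rpm=0)
set_airspeed(25.26): V ← 25.26 m/s
set_airspeed(43.01): V ← 43.01 m/s
throttle_to(6519): rpm ← 6519
adjust_airspeed(-2.03): V ← 43.01 -2.03 = 40.98 m/s
final state: V = 40.98 m/s, rpm = 6519 → n = rpm/60 = 108.650000 rev/s
target J* = 0.3586; solve J* = V/(n·D) for n: n = V/(J*·D) = 40.98/(0.3586 × 1.229) = 92.984334 rev/s
rpm = 60·n = 5579.060055

rpm = 5579.06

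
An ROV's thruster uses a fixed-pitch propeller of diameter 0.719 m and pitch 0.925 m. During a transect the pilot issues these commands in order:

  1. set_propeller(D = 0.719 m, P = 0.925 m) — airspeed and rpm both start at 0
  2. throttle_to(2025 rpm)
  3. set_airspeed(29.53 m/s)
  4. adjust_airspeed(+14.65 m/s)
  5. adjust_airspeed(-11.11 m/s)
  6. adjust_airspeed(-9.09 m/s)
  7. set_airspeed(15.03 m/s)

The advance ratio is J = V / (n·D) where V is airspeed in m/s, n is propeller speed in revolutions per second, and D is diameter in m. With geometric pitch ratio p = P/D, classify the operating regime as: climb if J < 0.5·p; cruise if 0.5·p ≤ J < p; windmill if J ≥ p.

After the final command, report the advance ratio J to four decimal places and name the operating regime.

J = 0.6194, regime = climb

set_propeller: D = 0.719 m, P = 0.925 m (p = P/D = 1.286509); state ← (V=0, rpm=0)
throttle_to(2025): rpm ← 2025
set_airspeed(29.53): V ← 29.53 m/s
adjust_airspeed(+14.65): V ← 29.53 +14.65 = 44.18 m/s
adjust_airspeed(-11.11): V ← 44.18 -11.11 = 33.07 m/s
adjust_airspeed(-9.09): V ← 33.07 -9.09 = 23.98 m/s
set_airspeed(15.03): V ← 15.03 m/s
final state: V = 15.03 m/s, rpm = 2025 → n = rpm/60 = 33.750000 rev/s
J = V / (n·D) = 15.03 / (33.750000 × 0.719) = 0.619379
regime bands: climb J<0.6433 | cruise [0.6433, 1.2865) | windmill J≥1.2865
J = 0.6194 → climb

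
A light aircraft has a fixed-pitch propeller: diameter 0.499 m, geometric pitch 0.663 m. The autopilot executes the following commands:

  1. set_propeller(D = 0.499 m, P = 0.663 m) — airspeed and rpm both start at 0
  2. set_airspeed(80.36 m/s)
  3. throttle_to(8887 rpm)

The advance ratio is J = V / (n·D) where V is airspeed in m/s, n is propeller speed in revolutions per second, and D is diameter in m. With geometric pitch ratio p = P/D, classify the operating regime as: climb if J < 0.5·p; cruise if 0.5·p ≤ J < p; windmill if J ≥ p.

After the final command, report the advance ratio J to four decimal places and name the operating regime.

J = 1.0873, regime = cruise

set_propeller: D = 0.499 m, P = 0.663 m (p = P/D = 1.328657); state ← (V=0, rpm=0)
set_airspeed(80.36): V ← 80.36 m/s
throttle_to(8887): rpm ← 8887
final state: V = 80.36 m/s, rpm = 8887 → n = rpm/60 = 148.116667 rev/s
J = V / (n·D) = 80.36 / (148.116667 × 0.499) = 1.087265
regime bands: climb J<0.6643 | cruise [0.6643, 1.3287) | windmill J≥1.3287
J = 1.0873 → cruise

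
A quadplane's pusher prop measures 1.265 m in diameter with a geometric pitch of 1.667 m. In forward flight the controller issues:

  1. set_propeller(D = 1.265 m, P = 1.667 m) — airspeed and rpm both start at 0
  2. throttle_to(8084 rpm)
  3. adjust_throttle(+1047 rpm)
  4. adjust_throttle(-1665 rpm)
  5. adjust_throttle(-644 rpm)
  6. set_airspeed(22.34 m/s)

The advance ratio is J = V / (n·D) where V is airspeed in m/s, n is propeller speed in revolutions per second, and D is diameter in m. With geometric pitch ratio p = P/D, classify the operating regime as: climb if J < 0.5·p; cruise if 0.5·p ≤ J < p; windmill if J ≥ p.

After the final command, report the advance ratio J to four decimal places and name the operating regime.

set_propeller: D = 1.265 m, P = 1.667 m (p = P/D = 1.317787); state ← (V=0, rpm=0)
throttle_to(8084): rpm ← 8084
adjust_throttle(+1047): rpm ← 8084 +1047 = 9131
adjust_throttle(-1665): rpm ← 9131 -1665 = 7466
adjust_throttle(-644): rpm ← 7466 -644 = 6822
set_airspeed(22.34): V ← 22.34 m/s
final state: V = 22.34 m/s, rpm = 6822 → n = rpm/60 = 113.700000 rev/s
J = V / (n·D) = 22.34 / (113.700000 × 1.265) = 0.155322
regime bands: climb J<0.6589 | cruise [0.6589, 1.3178) | windmill J≥1.3178
J = 0.1553 → climb

J = 0.1553, regime = climb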